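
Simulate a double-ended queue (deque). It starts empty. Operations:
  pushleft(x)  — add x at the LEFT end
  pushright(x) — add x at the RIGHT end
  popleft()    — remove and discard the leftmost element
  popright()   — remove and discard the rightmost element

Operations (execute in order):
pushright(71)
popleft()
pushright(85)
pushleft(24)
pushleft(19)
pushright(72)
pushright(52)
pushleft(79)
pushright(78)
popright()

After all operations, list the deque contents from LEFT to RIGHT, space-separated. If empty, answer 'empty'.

pushright(71): [71]
popleft(): []
pushright(85): [85]
pushleft(24): [24, 85]
pushleft(19): [19, 24, 85]
pushright(72): [19, 24, 85, 72]
pushright(52): [19, 24, 85, 72, 52]
pushleft(79): [79, 19, 24, 85, 72, 52]
pushright(78): [79, 19, 24, 85, 72, 52, 78]
popright(): [79, 19, 24, 85, 72, 52]

Answer: 79 19 24 85 72 52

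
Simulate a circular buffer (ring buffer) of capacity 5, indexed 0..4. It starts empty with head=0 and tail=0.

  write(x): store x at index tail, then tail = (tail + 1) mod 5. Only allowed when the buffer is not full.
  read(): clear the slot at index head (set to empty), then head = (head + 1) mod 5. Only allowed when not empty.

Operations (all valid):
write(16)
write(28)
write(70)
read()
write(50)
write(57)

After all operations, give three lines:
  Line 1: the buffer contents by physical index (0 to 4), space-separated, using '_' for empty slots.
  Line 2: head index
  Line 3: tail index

write(16): buf=[16 _ _ _ _], head=0, tail=1, size=1
write(28): buf=[16 28 _ _ _], head=0, tail=2, size=2
write(70): buf=[16 28 70 _ _], head=0, tail=3, size=3
read(): buf=[_ 28 70 _ _], head=1, tail=3, size=2
write(50): buf=[_ 28 70 50 _], head=1, tail=4, size=3
write(57): buf=[_ 28 70 50 57], head=1, tail=0, size=4

Answer: _ 28 70 50 57
1
0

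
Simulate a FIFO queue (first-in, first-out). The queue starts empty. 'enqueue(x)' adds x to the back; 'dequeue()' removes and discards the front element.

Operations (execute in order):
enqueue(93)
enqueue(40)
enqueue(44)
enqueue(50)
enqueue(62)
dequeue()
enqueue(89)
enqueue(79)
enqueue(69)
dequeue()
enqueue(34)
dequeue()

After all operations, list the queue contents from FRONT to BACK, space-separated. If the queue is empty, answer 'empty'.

enqueue(93): [93]
enqueue(40): [93, 40]
enqueue(44): [93, 40, 44]
enqueue(50): [93, 40, 44, 50]
enqueue(62): [93, 40, 44, 50, 62]
dequeue(): [40, 44, 50, 62]
enqueue(89): [40, 44, 50, 62, 89]
enqueue(79): [40, 44, 50, 62, 89, 79]
enqueue(69): [40, 44, 50, 62, 89, 79, 69]
dequeue(): [44, 50, 62, 89, 79, 69]
enqueue(34): [44, 50, 62, 89, 79, 69, 34]
dequeue(): [50, 62, 89, 79, 69, 34]

Answer: 50 62 89 79 69 34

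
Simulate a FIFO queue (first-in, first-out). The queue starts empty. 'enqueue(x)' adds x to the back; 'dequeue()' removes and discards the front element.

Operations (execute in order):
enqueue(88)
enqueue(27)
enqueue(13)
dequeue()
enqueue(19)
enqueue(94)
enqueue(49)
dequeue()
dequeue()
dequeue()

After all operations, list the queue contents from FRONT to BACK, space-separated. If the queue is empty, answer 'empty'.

Answer: 94 49

Derivation:
enqueue(88): [88]
enqueue(27): [88, 27]
enqueue(13): [88, 27, 13]
dequeue(): [27, 13]
enqueue(19): [27, 13, 19]
enqueue(94): [27, 13, 19, 94]
enqueue(49): [27, 13, 19, 94, 49]
dequeue(): [13, 19, 94, 49]
dequeue(): [19, 94, 49]
dequeue(): [94, 49]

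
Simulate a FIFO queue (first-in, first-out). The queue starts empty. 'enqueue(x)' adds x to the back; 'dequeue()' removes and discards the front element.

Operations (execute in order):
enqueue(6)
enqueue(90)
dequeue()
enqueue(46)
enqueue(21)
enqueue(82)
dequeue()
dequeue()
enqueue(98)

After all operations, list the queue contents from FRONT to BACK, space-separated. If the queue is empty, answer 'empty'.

enqueue(6): [6]
enqueue(90): [6, 90]
dequeue(): [90]
enqueue(46): [90, 46]
enqueue(21): [90, 46, 21]
enqueue(82): [90, 46, 21, 82]
dequeue(): [46, 21, 82]
dequeue(): [21, 82]
enqueue(98): [21, 82, 98]

Answer: 21 82 98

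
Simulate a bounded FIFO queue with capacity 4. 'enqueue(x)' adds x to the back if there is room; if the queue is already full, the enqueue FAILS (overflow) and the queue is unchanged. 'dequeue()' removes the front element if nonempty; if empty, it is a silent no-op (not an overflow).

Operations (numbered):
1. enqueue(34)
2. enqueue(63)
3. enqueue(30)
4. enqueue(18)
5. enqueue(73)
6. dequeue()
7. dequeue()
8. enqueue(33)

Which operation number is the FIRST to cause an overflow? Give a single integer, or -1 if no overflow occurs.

Answer: 5

Derivation:
1. enqueue(34): size=1
2. enqueue(63): size=2
3. enqueue(30): size=3
4. enqueue(18): size=4
5. enqueue(73): size=4=cap → OVERFLOW (fail)
6. dequeue(): size=3
7. dequeue(): size=2
8. enqueue(33): size=3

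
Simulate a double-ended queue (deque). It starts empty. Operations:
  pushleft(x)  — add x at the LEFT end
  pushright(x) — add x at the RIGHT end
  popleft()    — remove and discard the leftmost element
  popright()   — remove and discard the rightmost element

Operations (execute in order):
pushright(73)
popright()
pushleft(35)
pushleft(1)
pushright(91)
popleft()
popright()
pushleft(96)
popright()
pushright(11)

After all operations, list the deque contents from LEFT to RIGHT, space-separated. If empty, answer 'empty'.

Answer: 96 11

Derivation:
pushright(73): [73]
popright(): []
pushleft(35): [35]
pushleft(1): [1, 35]
pushright(91): [1, 35, 91]
popleft(): [35, 91]
popright(): [35]
pushleft(96): [96, 35]
popright(): [96]
pushright(11): [96, 11]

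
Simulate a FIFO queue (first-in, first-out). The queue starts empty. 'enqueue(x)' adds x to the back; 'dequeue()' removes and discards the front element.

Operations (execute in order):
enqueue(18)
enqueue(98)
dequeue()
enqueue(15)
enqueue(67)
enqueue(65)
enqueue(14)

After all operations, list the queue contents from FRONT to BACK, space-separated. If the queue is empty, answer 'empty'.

Answer: 98 15 67 65 14

Derivation:
enqueue(18): [18]
enqueue(98): [18, 98]
dequeue(): [98]
enqueue(15): [98, 15]
enqueue(67): [98, 15, 67]
enqueue(65): [98, 15, 67, 65]
enqueue(14): [98, 15, 67, 65, 14]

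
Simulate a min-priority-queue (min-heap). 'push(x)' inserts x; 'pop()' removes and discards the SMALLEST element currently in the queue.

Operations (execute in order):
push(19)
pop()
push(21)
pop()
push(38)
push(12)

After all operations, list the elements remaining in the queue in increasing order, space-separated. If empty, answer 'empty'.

push(19): heap contents = [19]
pop() → 19: heap contents = []
push(21): heap contents = [21]
pop() → 21: heap contents = []
push(38): heap contents = [38]
push(12): heap contents = [12, 38]

Answer: 12 38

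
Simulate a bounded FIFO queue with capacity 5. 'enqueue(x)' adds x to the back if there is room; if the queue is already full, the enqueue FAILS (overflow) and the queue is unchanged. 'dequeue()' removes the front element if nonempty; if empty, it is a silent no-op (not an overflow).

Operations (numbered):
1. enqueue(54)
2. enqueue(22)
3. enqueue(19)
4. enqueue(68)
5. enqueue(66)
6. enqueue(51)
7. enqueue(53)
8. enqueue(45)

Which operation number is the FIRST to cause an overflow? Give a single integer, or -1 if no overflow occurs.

1. enqueue(54): size=1
2. enqueue(22): size=2
3. enqueue(19): size=3
4. enqueue(68): size=4
5. enqueue(66): size=5
6. enqueue(51): size=5=cap → OVERFLOW (fail)
7. enqueue(53): size=5=cap → OVERFLOW (fail)
8. enqueue(45): size=5=cap → OVERFLOW (fail)

Answer: 6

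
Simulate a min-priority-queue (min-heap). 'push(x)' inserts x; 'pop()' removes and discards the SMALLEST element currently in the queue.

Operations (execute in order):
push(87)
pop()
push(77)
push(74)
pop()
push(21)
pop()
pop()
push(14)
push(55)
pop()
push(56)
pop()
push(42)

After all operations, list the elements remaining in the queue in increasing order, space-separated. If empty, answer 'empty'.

push(87): heap contents = [87]
pop() → 87: heap contents = []
push(77): heap contents = [77]
push(74): heap contents = [74, 77]
pop() → 74: heap contents = [77]
push(21): heap contents = [21, 77]
pop() → 21: heap contents = [77]
pop() → 77: heap contents = []
push(14): heap contents = [14]
push(55): heap contents = [14, 55]
pop() → 14: heap contents = [55]
push(56): heap contents = [55, 56]
pop() → 55: heap contents = [56]
push(42): heap contents = [42, 56]

Answer: 42 56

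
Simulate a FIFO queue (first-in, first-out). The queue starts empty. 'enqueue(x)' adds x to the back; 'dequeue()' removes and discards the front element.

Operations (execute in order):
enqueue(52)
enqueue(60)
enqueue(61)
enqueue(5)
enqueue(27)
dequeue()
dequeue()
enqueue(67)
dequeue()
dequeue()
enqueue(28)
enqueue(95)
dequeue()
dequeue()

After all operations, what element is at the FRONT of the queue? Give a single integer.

Answer: 28

Derivation:
enqueue(52): queue = [52]
enqueue(60): queue = [52, 60]
enqueue(61): queue = [52, 60, 61]
enqueue(5): queue = [52, 60, 61, 5]
enqueue(27): queue = [52, 60, 61, 5, 27]
dequeue(): queue = [60, 61, 5, 27]
dequeue(): queue = [61, 5, 27]
enqueue(67): queue = [61, 5, 27, 67]
dequeue(): queue = [5, 27, 67]
dequeue(): queue = [27, 67]
enqueue(28): queue = [27, 67, 28]
enqueue(95): queue = [27, 67, 28, 95]
dequeue(): queue = [67, 28, 95]
dequeue(): queue = [28, 95]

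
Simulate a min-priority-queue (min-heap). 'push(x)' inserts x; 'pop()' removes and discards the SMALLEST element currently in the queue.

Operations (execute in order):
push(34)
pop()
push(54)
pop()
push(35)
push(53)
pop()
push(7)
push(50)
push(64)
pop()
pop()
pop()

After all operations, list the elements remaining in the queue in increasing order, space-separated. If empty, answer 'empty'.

Answer: 64

Derivation:
push(34): heap contents = [34]
pop() → 34: heap contents = []
push(54): heap contents = [54]
pop() → 54: heap contents = []
push(35): heap contents = [35]
push(53): heap contents = [35, 53]
pop() → 35: heap contents = [53]
push(7): heap contents = [7, 53]
push(50): heap contents = [7, 50, 53]
push(64): heap contents = [7, 50, 53, 64]
pop() → 7: heap contents = [50, 53, 64]
pop() → 50: heap contents = [53, 64]
pop() → 53: heap contents = [64]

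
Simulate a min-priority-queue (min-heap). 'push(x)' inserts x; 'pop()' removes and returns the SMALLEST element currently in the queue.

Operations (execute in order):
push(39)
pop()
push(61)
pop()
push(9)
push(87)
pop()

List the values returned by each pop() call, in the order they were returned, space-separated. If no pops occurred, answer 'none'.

push(39): heap contents = [39]
pop() → 39: heap contents = []
push(61): heap contents = [61]
pop() → 61: heap contents = []
push(9): heap contents = [9]
push(87): heap contents = [9, 87]
pop() → 9: heap contents = [87]

Answer: 39 61 9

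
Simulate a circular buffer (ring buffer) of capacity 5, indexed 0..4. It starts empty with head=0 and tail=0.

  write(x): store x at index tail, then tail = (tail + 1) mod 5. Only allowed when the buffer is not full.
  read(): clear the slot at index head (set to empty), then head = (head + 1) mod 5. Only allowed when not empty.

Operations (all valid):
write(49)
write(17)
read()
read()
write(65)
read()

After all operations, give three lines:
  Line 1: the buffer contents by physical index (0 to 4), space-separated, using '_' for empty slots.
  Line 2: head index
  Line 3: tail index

Answer: _ _ _ _ _
3
3

Derivation:
write(49): buf=[49 _ _ _ _], head=0, tail=1, size=1
write(17): buf=[49 17 _ _ _], head=0, tail=2, size=2
read(): buf=[_ 17 _ _ _], head=1, tail=2, size=1
read(): buf=[_ _ _ _ _], head=2, tail=2, size=0
write(65): buf=[_ _ 65 _ _], head=2, tail=3, size=1
read(): buf=[_ _ _ _ _], head=3, tail=3, size=0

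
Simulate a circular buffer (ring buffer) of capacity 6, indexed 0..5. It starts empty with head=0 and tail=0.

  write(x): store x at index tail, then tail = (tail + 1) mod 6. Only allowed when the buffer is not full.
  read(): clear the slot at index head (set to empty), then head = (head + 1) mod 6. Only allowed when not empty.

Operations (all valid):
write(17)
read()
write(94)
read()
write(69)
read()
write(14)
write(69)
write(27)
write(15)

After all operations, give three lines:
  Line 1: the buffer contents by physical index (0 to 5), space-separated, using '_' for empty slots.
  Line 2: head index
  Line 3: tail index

Answer: 15 _ _ 14 69 27
3
1

Derivation:
write(17): buf=[17 _ _ _ _ _], head=0, tail=1, size=1
read(): buf=[_ _ _ _ _ _], head=1, tail=1, size=0
write(94): buf=[_ 94 _ _ _ _], head=1, tail=2, size=1
read(): buf=[_ _ _ _ _ _], head=2, tail=2, size=0
write(69): buf=[_ _ 69 _ _ _], head=2, tail=3, size=1
read(): buf=[_ _ _ _ _ _], head=3, tail=3, size=0
write(14): buf=[_ _ _ 14 _ _], head=3, tail=4, size=1
write(69): buf=[_ _ _ 14 69 _], head=3, tail=5, size=2
write(27): buf=[_ _ _ 14 69 27], head=3, tail=0, size=3
write(15): buf=[15 _ _ 14 69 27], head=3, tail=1, size=4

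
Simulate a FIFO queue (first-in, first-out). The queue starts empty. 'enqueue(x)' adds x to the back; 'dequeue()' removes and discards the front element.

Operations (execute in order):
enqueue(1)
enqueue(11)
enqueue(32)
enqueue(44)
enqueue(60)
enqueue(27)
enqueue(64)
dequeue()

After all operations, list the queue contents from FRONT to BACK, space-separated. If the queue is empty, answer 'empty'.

enqueue(1): [1]
enqueue(11): [1, 11]
enqueue(32): [1, 11, 32]
enqueue(44): [1, 11, 32, 44]
enqueue(60): [1, 11, 32, 44, 60]
enqueue(27): [1, 11, 32, 44, 60, 27]
enqueue(64): [1, 11, 32, 44, 60, 27, 64]
dequeue(): [11, 32, 44, 60, 27, 64]

Answer: 11 32 44 60 27 64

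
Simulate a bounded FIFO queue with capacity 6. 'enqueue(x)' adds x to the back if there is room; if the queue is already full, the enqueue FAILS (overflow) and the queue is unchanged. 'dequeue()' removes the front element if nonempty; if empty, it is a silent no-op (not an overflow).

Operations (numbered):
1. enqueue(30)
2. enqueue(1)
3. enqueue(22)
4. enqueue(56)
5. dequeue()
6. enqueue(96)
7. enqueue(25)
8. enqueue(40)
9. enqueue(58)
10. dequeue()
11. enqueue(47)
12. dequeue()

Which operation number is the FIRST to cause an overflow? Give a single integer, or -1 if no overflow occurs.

1. enqueue(30): size=1
2. enqueue(1): size=2
3. enqueue(22): size=3
4. enqueue(56): size=4
5. dequeue(): size=3
6. enqueue(96): size=4
7. enqueue(25): size=5
8. enqueue(40): size=6
9. enqueue(58): size=6=cap → OVERFLOW (fail)
10. dequeue(): size=5
11. enqueue(47): size=6
12. dequeue(): size=5

Answer: 9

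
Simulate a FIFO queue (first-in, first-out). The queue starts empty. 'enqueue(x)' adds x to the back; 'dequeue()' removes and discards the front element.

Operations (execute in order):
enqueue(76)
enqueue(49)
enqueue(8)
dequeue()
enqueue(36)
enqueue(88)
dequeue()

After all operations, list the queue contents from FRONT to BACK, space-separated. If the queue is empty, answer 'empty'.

enqueue(76): [76]
enqueue(49): [76, 49]
enqueue(8): [76, 49, 8]
dequeue(): [49, 8]
enqueue(36): [49, 8, 36]
enqueue(88): [49, 8, 36, 88]
dequeue(): [8, 36, 88]

Answer: 8 36 88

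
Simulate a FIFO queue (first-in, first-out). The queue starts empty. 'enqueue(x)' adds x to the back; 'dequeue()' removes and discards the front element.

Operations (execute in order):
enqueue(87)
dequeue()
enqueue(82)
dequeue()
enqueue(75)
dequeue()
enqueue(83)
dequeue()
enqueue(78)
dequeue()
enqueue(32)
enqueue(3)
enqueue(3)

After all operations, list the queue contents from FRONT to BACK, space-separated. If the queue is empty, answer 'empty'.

Answer: 32 3 3

Derivation:
enqueue(87): [87]
dequeue(): []
enqueue(82): [82]
dequeue(): []
enqueue(75): [75]
dequeue(): []
enqueue(83): [83]
dequeue(): []
enqueue(78): [78]
dequeue(): []
enqueue(32): [32]
enqueue(3): [32, 3]
enqueue(3): [32, 3, 3]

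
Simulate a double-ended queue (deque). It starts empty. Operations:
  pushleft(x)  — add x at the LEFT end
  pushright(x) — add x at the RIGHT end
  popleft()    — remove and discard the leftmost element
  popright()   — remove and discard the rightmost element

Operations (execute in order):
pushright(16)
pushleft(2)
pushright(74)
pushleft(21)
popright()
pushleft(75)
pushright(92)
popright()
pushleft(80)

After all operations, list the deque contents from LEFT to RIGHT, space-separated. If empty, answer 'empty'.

pushright(16): [16]
pushleft(2): [2, 16]
pushright(74): [2, 16, 74]
pushleft(21): [21, 2, 16, 74]
popright(): [21, 2, 16]
pushleft(75): [75, 21, 2, 16]
pushright(92): [75, 21, 2, 16, 92]
popright(): [75, 21, 2, 16]
pushleft(80): [80, 75, 21, 2, 16]

Answer: 80 75 21 2 16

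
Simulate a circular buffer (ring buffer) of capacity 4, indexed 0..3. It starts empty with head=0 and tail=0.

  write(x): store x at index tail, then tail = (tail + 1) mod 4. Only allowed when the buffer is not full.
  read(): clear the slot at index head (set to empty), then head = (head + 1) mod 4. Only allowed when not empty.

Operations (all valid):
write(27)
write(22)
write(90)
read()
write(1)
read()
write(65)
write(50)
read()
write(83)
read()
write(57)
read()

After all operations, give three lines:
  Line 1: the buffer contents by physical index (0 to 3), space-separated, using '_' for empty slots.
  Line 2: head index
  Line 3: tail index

Answer: _ 50 83 57
1
0

Derivation:
write(27): buf=[27 _ _ _], head=0, tail=1, size=1
write(22): buf=[27 22 _ _], head=0, tail=2, size=2
write(90): buf=[27 22 90 _], head=0, tail=3, size=3
read(): buf=[_ 22 90 _], head=1, tail=3, size=2
write(1): buf=[_ 22 90 1], head=1, tail=0, size=3
read(): buf=[_ _ 90 1], head=2, tail=0, size=2
write(65): buf=[65 _ 90 1], head=2, tail=1, size=3
write(50): buf=[65 50 90 1], head=2, tail=2, size=4
read(): buf=[65 50 _ 1], head=3, tail=2, size=3
write(83): buf=[65 50 83 1], head=3, tail=3, size=4
read(): buf=[65 50 83 _], head=0, tail=3, size=3
write(57): buf=[65 50 83 57], head=0, tail=0, size=4
read(): buf=[_ 50 83 57], head=1, tail=0, size=3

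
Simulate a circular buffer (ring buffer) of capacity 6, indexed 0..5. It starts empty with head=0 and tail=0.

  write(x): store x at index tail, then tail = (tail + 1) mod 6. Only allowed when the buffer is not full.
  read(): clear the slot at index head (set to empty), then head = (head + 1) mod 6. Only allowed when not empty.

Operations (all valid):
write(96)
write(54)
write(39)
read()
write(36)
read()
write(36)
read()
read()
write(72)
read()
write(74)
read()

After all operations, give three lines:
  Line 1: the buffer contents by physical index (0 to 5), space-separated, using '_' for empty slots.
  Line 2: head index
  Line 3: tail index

Answer: 74 _ _ _ _ _
0
1

Derivation:
write(96): buf=[96 _ _ _ _ _], head=0, tail=1, size=1
write(54): buf=[96 54 _ _ _ _], head=0, tail=2, size=2
write(39): buf=[96 54 39 _ _ _], head=0, tail=3, size=3
read(): buf=[_ 54 39 _ _ _], head=1, tail=3, size=2
write(36): buf=[_ 54 39 36 _ _], head=1, tail=4, size=3
read(): buf=[_ _ 39 36 _ _], head=2, tail=4, size=2
write(36): buf=[_ _ 39 36 36 _], head=2, tail=5, size=3
read(): buf=[_ _ _ 36 36 _], head=3, tail=5, size=2
read(): buf=[_ _ _ _ 36 _], head=4, tail=5, size=1
write(72): buf=[_ _ _ _ 36 72], head=4, tail=0, size=2
read(): buf=[_ _ _ _ _ 72], head=5, tail=0, size=1
write(74): buf=[74 _ _ _ _ 72], head=5, tail=1, size=2
read(): buf=[74 _ _ _ _ _], head=0, tail=1, size=1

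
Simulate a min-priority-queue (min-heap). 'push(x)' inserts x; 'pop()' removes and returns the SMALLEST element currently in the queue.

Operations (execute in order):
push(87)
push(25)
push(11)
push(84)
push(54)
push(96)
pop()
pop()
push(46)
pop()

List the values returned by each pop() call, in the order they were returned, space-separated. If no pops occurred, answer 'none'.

push(87): heap contents = [87]
push(25): heap contents = [25, 87]
push(11): heap contents = [11, 25, 87]
push(84): heap contents = [11, 25, 84, 87]
push(54): heap contents = [11, 25, 54, 84, 87]
push(96): heap contents = [11, 25, 54, 84, 87, 96]
pop() → 11: heap contents = [25, 54, 84, 87, 96]
pop() → 25: heap contents = [54, 84, 87, 96]
push(46): heap contents = [46, 54, 84, 87, 96]
pop() → 46: heap contents = [54, 84, 87, 96]

Answer: 11 25 46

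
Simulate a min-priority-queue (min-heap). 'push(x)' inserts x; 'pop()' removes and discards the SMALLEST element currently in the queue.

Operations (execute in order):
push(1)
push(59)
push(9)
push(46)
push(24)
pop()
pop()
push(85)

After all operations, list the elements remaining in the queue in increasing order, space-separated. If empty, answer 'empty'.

push(1): heap contents = [1]
push(59): heap contents = [1, 59]
push(9): heap contents = [1, 9, 59]
push(46): heap contents = [1, 9, 46, 59]
push(24): heap contents = [1, 9, 24, 46, 59]
pop() → 1: heap contents = [9, 24, 46, 59]
pop() → 9: heap contents = [24, 46, 59]
push(85): heap contents = [24, 46, 59, 85]

Answer: 24 46 59 85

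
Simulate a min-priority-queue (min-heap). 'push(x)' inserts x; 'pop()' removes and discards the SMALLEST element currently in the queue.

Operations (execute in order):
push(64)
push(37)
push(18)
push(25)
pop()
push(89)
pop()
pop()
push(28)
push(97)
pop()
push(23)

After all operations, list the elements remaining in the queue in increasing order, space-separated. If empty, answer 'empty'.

Answer: 23 64 89 97

Derivation:
push(64): heap contents = [64]
push(37): heap contents = [37, 64]
push(18): heap contents = [18, 37, 64]
push(25): heap contents = [18, 25, 37, 64]
pop() → 18: heap contents = [25, 37, 64]
push(89): heap contents = [25, 37, 64, 89]
pop() → 25: heap contents = [37, 64, 89]
pop() → 37: heap contents = [64, 89]
push(28): heap contents = [28, 64, 89]
push(97): heap contents = [28, 64, 89, 97]
pop() → 28: heap contents = [64, 89, 97]
push(23): heap contents = [23, 64, 89, 97]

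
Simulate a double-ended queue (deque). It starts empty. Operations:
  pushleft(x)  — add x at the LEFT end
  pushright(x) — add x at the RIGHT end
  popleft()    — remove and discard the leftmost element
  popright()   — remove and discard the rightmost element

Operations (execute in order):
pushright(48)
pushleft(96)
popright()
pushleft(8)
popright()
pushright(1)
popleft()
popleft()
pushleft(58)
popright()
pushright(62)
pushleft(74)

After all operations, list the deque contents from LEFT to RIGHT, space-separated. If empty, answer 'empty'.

Answer: 74 62

Derivation:
pushright(48): [48]
pushleft(96): [96, 48]
popright(): [96]
pushleft(8): [8, 96]
popright(): [8]
pushright(1): [8, 1]
popleft(): [1]
popleft(): []
pushleft(58): [58]
popright(): []
pushright(62): [62]
pushleft(74): [74, 62]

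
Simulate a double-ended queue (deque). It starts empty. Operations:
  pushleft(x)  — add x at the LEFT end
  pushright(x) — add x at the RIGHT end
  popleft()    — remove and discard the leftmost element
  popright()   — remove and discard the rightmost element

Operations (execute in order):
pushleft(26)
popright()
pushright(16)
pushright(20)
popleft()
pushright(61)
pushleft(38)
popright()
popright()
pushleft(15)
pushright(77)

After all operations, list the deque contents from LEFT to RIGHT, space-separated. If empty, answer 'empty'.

pushleft(26): [26]
popright(): []
pushright(16): [16]
pushright(20): [16, 20]
popleft(): [20]
pushright(61): [20, 61]
pushleft(38): [38, 20, 61]
popright(): [38, 20]
popright(): [38]
pushleft(15): [15, 38]
pushright(77): [15, 38, 77]

Answer: 15 38 77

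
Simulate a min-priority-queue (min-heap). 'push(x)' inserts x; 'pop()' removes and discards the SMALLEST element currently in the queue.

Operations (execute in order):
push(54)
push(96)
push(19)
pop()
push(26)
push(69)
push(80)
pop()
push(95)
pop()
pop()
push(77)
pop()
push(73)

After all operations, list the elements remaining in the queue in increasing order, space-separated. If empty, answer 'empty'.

push(54): heap contents = [54]
push(96): heap contents = [54, 96]
push(19): heap contents = [19, 54, 96]
pop() → 19: heap contents = [54, 96]
push(26): heap contents = [26, 54, 96]
push(69): heap contents = [26, 54, 69, 96]
push(80): heap contents = [26, 54, 69, 80, 96]
pop() → 26: heap contents = [54, 69, 80, 96]
push(95): heap contents = [54, 69, 80, 95, 96]
pop() → 54: heap contents = [69, 80, 95, 96]
pop() → 69: heap contents = [80, 95, 96]
push(77): heap contents = [77, 80, 95, 96]
pop() → 77: heap contents = [80, 95, 96]
push(73): heap contents = [73, 80, 95, 96]

Answer: 73 80 95 96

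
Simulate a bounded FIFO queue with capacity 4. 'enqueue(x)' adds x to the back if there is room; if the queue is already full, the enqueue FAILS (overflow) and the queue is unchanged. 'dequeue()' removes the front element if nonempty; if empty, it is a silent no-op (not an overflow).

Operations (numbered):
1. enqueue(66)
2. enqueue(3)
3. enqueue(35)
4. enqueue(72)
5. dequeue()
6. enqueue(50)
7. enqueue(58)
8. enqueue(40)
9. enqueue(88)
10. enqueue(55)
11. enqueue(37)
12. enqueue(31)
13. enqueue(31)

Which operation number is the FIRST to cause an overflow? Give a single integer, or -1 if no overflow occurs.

Answer: 7

Derivation:
1. enqueue(66): size=1
2. enqueue(3): size=2
3. enqueue(35): size=3
4. enqueue(72): size=4
5. dequeue(): size=3
6. enqueue(50): size=4
7. enqueue(58): size=4=cap → OVERFLOW (fail)
8. enqueue(40): size=4=cap → OVERFLOW (fail)
9. enqueue(88): size=4=cap → OVERFLOW (fail)
10. enqueue(55): size=4=cap → OVERFLOW (fail)
11. enqueue(37): size=4=cap → OVERFLOW (fail)
12. enqueue(31): size=4=cap → OVERFLOW (fail)
13. enqueue(31): size=4=cap → OVERFLOW (fail)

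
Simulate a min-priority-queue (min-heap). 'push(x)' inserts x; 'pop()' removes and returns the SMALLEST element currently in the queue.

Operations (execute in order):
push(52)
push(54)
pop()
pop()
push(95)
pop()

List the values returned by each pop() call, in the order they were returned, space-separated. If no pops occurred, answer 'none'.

push(52): heap contents = [52]
push(54): heap contents = [52, 54]
pop() → 52: heap contents = [54]
pop() → 54: heap contents = []
push(95): heap contents = [95]
pop() → 95: heap contents = []

Answer: 52 54 95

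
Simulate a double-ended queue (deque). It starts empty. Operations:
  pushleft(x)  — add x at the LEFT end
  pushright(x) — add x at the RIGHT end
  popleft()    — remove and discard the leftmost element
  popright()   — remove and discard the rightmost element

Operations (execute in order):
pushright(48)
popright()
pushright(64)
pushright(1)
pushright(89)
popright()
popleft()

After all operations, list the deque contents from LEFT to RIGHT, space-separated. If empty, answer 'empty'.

pushright(48): [48]
popright(): []
pushright(64): [64]
pushright(1): [64, 1]
pushright(89): [64, 1, 89]
popright(): [64, 1]
popleft(): [1]

Answer: 1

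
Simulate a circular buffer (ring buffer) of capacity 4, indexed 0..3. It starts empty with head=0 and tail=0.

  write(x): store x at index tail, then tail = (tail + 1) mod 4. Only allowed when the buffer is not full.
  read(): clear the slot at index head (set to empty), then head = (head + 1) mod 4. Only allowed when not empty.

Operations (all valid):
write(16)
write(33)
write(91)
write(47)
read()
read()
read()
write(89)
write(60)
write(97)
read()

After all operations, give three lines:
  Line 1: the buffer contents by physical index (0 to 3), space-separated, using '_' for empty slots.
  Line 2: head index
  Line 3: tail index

write(16): buf=[16 _ _ _], head=0, tail=1, size=1
write(33): buf=[16 33 _ _], head=0, tail=2, size=2
write(91): buf=[16 33 91 _], head=0, tail=3, size=3
write(47): buf=[16 33 91 47], head=0, tail=0, size=4
read(): buf=[_ 33 91 47], head=1, tail=0, size=3
read(): buf=[_ _ 91 47], head=2, tail=0, size=2
read(): buf=[_ _ _ 47], head=3, tail=0, size=1
write(89): buf=[89 _ _ 47], head=3, tail=1, size=2
write(60): buf=[89 60 _ 47], head=3, tail=2, size=3
write(97): buf=[89 60 97 47], head=3, tail=3, size=4
read(): buf=[89 60 97 _], head=0, tail=3, size=3

Answer: 89 60 97 _
0
3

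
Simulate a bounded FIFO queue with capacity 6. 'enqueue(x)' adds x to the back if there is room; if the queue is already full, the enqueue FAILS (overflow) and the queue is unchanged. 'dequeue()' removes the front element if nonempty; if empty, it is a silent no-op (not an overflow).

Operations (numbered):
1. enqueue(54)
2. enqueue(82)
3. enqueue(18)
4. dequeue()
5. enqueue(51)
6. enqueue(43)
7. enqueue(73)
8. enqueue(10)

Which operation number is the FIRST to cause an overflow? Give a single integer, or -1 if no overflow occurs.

1. enqueue(54): size=1
2. enqueue(82): size=2
3. enqueue(18): size=3
4. dequeue(): size=2
5. enqueue(51): size=3
6. enqueue(43): size=4
7. enqueue(73): size=5
8. enqueue(10): size=6

Answer: -1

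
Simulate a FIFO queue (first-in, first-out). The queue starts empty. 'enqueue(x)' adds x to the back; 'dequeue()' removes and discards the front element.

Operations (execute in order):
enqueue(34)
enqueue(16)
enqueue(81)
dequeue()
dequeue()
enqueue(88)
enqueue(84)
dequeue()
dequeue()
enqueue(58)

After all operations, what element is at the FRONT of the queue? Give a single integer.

Answer: 84

Derivation:
enqueue(34): queue = [34]
enqueue(16): queue = [34, 16]
enqueue(81): queue = [34, 16, 81]
dequeue(): queue = [16, 81]
dequeue(): queue = [81]
enqueue(88): queue = [81, 88]
enqueue(84): queue = [81, 88, 84]
dequeue(): queue = [88, 84]
dequeue(): queue = [84]
enqueue(58): queue = [84, 58]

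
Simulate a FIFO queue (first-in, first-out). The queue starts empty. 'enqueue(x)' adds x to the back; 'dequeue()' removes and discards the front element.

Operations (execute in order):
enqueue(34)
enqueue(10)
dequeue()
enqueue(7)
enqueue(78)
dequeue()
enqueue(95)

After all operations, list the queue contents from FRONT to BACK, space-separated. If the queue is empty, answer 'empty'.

Answer: 7 78 95

Derivation:
enqueue(34): [34]
enqueue(10): [34, 10]
dequeue(): [10]
enqueue(7): [10, 7]
enqueue(78): [10, 7, 78]
dequeue(): [7, 78]
enqueue(95): [7, 78, 95]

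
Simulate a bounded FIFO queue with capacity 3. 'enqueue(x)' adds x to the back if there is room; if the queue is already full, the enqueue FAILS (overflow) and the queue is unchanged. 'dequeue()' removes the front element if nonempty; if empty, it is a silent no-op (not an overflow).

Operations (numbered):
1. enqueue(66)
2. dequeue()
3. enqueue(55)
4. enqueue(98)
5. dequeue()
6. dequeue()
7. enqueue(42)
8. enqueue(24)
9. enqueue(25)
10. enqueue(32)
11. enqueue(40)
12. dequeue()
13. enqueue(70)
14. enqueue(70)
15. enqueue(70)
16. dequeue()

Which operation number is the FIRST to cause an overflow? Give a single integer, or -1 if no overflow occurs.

Answer: 10

Derivation:
1. enqueue(66): size=1
2. dequeue(): size=0
3. enqueue(55): size=1
4. enqueue(98): size=2
5. dequeue(): size=1
6. dequeue(): size=0
7. enqueue(42): size=1
8. enqueue(24): size=2
9. enqueue(25): size=3
10. enqueue(32): size=3=cap → OVERFLOW (fail)
11. enqueue(40): size=3=cap → OVERFLOW (fail)
12. dequeue(): size=2
13. enqueue(70): size=3
14. enqueue(70): size=3=cap → OVERFLOW (fail)
15. enqueue(70): size=3=cap → OVERFLOW (fail)
16. dequeue(): size=2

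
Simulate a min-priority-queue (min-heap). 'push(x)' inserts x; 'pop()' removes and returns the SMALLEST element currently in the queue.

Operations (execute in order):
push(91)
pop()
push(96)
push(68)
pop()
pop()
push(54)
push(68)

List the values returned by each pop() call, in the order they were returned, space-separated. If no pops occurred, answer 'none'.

Answer: 91 68 96

Derivation:
push(91): heap contents = [91]
pop() → 91: heap contents = []
push(96): heap contents = [96]
push(68): heap contents = [68, 96]
pop() → 68: heap contents = [96]
pop() → 96: heap contents = []
push(54): heap contents = [54]
push(68): heap contents = [54, 68]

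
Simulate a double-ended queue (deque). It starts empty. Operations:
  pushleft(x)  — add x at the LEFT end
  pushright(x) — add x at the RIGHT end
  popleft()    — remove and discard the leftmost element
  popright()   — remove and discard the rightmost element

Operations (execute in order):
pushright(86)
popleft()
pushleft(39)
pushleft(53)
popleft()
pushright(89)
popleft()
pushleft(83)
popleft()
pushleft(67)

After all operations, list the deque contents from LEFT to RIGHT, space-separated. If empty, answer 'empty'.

pushright(86): [86]
popleft(): []
pushleft(39): [39]
pushleft(53): [53, 39]
popleft(): [39]
pushright(89): [39, 89]
popleft(): [89]
pushleft(83): [83, 89]
popleft(): [89]
pushleft(67): [67, 89]

Answer: 67 89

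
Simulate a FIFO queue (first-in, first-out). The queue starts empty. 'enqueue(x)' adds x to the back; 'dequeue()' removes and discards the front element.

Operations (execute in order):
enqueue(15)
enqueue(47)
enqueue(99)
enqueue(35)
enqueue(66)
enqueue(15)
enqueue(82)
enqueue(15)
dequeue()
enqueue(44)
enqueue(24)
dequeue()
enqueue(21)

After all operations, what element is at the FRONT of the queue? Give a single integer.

Answer: 99

Derivation:
enqueue(15): queue = [15]
enqueue(47): queue = [15, 47]
enqueue(99): queue = [15, 47, 99]
enqueue(35): queue = [15, 47, 99, 35]
enqueue(66): queue = [15, 47, 99, 35, 66]
enqueue(15): queue = [15, 47, 99, 35, 66, 15]
enqueue(82): queue = [15, 47, 99, 35, 66, 15, 82]
enqueue(15): queue = [15, 47, 99, 35, 66, 15, 82, 15]
dequeue(): queue = [47, 99, 35, 66, 15, 82, 15]
enqueue(44): queue = [47, 99, 35, 66, 15, 82, 15, 44]
enqueue(24): queue = [47, 99, 35, 66, 15, 82, 15, 44, 24]
dequeue(): queue = [99, 35, 66, 15, 82, 15, 44, 24]
enqueue(21): queue = [99, 35, 66, 15, 82, 15, 44, 24, 21]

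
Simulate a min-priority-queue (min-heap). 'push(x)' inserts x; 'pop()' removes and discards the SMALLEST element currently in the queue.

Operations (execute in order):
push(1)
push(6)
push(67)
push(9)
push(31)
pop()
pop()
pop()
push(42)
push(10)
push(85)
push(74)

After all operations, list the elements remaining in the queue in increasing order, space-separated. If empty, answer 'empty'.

push(1): heap contents = [1]
push(6): heap contents = [1, 6]
push(67): heap contents = [1, 6, 67]
push(9): heap contents = [1, 6, 9, 67]
push(31): heap contents = [1, 6, 9, 31, 67]
pop() → 1: heap contents = [6, 9, 31, 67]
pop() → 6: heap contents = [9, 31, 67]
pop() → 9: heap contents = [31, 67]
push(42): heap contents = [31, 42, 67]
push(10): heap contents = [10, 31, 42, 67]
push(85): heap contents = [10, 31, 42, 67, 85]
push(74): heap contents = [10, 31, 42, 67, 74, 85]

Answer: 10 31 42 67 74 85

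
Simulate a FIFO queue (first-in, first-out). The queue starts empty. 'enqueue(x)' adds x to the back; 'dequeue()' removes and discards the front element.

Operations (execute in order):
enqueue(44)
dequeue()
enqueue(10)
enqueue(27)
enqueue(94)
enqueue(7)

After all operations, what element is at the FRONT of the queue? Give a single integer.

enqueue(44): queue = [44]
dequeue(): queue = []
enqueue(10): queue = [10]
enqueue(27): queue = [10, 27]
enqueue(94): queue = [10, 27, 94]
enqueue(7): queue = [10, 27, 94, 7]

Answer: 10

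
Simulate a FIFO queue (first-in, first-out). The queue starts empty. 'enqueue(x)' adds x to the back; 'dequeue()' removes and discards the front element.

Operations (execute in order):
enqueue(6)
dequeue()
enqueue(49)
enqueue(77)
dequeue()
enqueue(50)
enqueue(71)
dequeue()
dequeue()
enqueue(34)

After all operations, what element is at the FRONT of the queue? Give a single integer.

enqueue(6): queue = [6]
dequeue(): queue = []
enqueue(49): queue = [49]
enqueue(77): queue = [49, 77]
dequeue(): queue = [77]
enqueue(50): queue = [77, 50]
enqueue(71): queue = [77, 50, 71]
dequeue(): queue = [50, 71]
dequeue(): queue = [71]
enqueue(34): queue = [71, 34]

Answer: 71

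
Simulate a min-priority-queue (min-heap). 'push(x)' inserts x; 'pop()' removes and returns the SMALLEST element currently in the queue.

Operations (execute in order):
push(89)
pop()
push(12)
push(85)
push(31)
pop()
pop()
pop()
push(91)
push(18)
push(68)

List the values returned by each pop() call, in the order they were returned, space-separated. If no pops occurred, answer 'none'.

Answer: 89 12 31 85

Derivation:
push(89): heap contents = [89]
pop() → 89: heap contents = []
push(12): heap contents = [12]
push(85): heap contents = [12, 85]
push(31): heap contents = [12, 31, 85]
pop() → 12: heap contents = [31, 85]
pop() → 31: heap contents = [85]
pop() → 85: heap contents = []
push(91): heap contents = [91]
push(18): heap contents = [18, 91]
push(68): heap contents = [18, 68, 91]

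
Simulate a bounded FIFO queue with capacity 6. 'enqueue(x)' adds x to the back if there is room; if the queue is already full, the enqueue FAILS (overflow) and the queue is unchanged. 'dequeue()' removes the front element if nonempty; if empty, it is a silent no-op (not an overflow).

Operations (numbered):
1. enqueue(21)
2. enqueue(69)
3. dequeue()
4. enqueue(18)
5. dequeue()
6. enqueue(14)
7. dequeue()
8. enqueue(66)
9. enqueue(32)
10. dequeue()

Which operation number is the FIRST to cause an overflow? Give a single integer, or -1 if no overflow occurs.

1. enqueue(21): size=1
2. enqueue(69): size=2
3. dequeue(): size=1
4. enqueue(18): size=2
5. dequeue(): size=1
6. enqueue(14): size=2
7. dequeue(): size=1
8. enqueue(66): size=2
9. enqueue(32): size=3
10. dequeue(): size=2

Answer: -1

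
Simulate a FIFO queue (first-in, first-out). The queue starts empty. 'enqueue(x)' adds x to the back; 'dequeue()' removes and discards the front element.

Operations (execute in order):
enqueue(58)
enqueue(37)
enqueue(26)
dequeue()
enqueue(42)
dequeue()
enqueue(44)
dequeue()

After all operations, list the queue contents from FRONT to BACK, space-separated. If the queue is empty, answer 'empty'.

Answer: 42 44

Derivation:
enqueue(58): [58]
enqueue(37): [58, 37]
enqueue(26): [58, 37, 26]
dequeue(): [37, 26]
enqueue(42): [37, 26, 42]
dequeue(): [26, 42]
enqueue(44): [26, 42, 44]
dequeue(): [42, 44]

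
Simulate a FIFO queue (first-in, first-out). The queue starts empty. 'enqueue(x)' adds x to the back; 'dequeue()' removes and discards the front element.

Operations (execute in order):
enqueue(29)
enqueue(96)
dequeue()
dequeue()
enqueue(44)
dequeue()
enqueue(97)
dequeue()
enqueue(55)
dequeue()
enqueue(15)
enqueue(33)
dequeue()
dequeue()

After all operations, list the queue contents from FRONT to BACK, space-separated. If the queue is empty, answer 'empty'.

Answer: empty

Derivation:
enqueue(29): [29]
enqueue(96): [29, 96]
dequeue(): [96]
dequeue(): []
enqueue(44): [44]
dequeue(): []
enqueue(97): [97]
dequeue(): []
enqueue(55): [55]
dequeue(): []
enqueue(15): [15]
enqueue(33): [15, 33]
dequeue(): [33]
dequeue(): []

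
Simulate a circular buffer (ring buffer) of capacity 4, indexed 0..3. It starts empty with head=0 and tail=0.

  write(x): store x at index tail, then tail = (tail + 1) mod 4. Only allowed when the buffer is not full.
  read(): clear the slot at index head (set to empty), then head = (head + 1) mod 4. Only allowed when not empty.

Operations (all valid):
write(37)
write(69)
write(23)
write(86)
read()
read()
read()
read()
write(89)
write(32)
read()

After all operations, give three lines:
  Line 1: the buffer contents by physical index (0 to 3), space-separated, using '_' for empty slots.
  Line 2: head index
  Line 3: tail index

Answer: _ 32 _ _
1
2

Derivation:
write(37): buf=[37 _ _ _], head=0, tail=1, size=1
write(69): buf=[37 69 _ _], head=0, tail=2, size=2
write(23): buf=[37 69 23 _], head=0, tail=3, size=3
write(86): buf=[37 69 23 86], head=0, tail=0, size=4
read(): buf=[_ 69 23 86], head=1, tail=0, size=3
read(): buf=[_ _ 23 86], head=2, tail=0, size=2
read(): buf=[_ _ _ 86], head=3, tail=0, size=1
read(): buf=[_ _ _ _], head=0, tail=0, size=0
write(89): buf=[89 _ _ _], head=0, tail=1, size=1
write(32): buf=[89 32 _ _], head=0, tail=2, size=2
read(): buf=[_ 32 _ _], head=1, tail=2, size=1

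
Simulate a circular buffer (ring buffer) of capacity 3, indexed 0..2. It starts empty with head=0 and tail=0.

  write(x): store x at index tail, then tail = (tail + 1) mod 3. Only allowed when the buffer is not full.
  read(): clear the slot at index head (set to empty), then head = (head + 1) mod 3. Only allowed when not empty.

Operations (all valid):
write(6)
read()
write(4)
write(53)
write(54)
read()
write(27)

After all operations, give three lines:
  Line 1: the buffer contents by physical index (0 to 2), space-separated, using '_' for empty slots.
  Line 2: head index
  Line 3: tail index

Answer: 54 27 53
2
2

Derivation:
write(6): buf=[6 _ _], head=0, tail=1, size=1
read(): buf=[_ _ _], head=1, tail=1, size=0
write(4): buf=[_ 4 _], head=1, tail=2, size=1
write(53): buf=[_ 4 53], head=1, tail=0, size=2
write(54): buf=[54 4 53], head=1, tail=1, size=3
read(): buf=[54 _ 53], head=2, tail=1, size=2
write(27): buf=[54 27 53], head=2, tail=2, size=3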